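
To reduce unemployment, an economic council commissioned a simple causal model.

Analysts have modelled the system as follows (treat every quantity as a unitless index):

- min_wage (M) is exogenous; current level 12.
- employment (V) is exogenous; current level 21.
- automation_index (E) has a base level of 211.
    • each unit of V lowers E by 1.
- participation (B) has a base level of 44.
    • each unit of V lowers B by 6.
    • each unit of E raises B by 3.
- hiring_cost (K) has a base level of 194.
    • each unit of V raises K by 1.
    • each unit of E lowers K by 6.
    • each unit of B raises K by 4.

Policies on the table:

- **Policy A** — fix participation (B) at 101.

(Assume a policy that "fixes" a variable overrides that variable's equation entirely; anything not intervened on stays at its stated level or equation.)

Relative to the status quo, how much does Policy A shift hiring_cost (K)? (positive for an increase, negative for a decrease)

-1548

Baseline:
  V = 21
  E = 211 − 21 = 190
  B = 44 − 6·21 + 3·190 = 488
  K = 194 + 21 − 6·190 + 4·488 = 1027
Policy A (B := 101):
  V = 21
  E = 211 − 21 = 190
  B = 101
  K = 194 + 21 − 6·190 + 4·101 = -521
Change in K: -521 − 1027 = -1548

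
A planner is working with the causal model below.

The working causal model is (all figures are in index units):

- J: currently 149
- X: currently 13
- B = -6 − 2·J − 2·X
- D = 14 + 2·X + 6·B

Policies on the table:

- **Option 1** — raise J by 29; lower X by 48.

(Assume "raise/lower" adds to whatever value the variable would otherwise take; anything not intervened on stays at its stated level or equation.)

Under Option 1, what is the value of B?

Option 1 (J + 29, X − 48):
  J = 149 + 29 = 178
  X = 13 − 48 = -35
  B = -6 − 2·178 − 2·(-35) = -292

-292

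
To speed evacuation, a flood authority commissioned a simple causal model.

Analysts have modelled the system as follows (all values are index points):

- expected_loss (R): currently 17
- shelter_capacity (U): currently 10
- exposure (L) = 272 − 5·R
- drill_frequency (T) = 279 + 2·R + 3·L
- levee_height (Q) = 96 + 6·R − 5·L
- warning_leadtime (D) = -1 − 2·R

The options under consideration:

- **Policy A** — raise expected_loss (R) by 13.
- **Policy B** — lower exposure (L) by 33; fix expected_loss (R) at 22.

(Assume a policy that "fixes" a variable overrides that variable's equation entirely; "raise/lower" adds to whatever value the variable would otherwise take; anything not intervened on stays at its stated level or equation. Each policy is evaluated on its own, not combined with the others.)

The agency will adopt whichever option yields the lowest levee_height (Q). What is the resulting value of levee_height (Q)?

-417

Policy A (R + 13):
  R = 17 + 13 = 30
  L = 272 − 5·30 = 122
  Q = 96 + 6·30 − 5·122 = -334
Policy B (L − 33, R := 22):
  R = 22
  L = 272 − 5·22 (−33 from intervention) = 129
  Q = 96 + 6·22 − 5·129 = -417
Comparing — Policy A: Q=-334, Policy B: Q=-417. Lowest is -417 (Policy B).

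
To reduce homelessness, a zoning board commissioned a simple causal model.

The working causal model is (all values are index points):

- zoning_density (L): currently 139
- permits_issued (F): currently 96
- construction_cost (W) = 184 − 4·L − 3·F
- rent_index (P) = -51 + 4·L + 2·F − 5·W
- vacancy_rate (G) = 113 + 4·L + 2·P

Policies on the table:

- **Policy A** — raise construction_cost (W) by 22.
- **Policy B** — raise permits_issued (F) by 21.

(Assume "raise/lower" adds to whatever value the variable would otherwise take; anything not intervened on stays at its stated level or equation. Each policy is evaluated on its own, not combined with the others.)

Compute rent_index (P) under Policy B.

4354

Policy B (F + 21):
  L = 139
  F = 96 + 21 = 117
  W = 184 − 4·139 − 3·117 = -723
  P = -51 + 4·139 + 2·117 − 5·(-723) = 4354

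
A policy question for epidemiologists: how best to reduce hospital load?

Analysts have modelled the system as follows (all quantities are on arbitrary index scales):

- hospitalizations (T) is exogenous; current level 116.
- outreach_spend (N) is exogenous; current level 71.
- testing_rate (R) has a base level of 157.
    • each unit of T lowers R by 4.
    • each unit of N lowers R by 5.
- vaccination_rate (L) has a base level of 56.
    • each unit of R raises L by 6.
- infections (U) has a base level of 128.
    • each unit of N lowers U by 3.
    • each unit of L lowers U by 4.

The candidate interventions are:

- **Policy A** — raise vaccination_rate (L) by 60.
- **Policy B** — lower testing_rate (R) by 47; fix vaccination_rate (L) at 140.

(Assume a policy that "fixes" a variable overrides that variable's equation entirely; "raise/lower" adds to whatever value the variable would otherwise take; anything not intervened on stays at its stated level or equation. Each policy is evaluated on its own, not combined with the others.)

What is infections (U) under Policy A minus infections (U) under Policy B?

15984

Policy A (L + 60):
  T = 116
  N = 71
  R = 157 − 4·116 − 5·71 = -662
  L = 56 + 6·(-662) (+60 from intervention) = -3856
  U = 128 − 3·71 − 4·(-3856) = 15339
Policy B (R − 47, L := 140):
  T = 116
  N = 71
  R = 157 − 4·116 − 5·71 (−47 from intervention) = -709
  L = 140
  U = 128 − 3·71 − 4·140 = -645
U: 15339 − (-645) = 15984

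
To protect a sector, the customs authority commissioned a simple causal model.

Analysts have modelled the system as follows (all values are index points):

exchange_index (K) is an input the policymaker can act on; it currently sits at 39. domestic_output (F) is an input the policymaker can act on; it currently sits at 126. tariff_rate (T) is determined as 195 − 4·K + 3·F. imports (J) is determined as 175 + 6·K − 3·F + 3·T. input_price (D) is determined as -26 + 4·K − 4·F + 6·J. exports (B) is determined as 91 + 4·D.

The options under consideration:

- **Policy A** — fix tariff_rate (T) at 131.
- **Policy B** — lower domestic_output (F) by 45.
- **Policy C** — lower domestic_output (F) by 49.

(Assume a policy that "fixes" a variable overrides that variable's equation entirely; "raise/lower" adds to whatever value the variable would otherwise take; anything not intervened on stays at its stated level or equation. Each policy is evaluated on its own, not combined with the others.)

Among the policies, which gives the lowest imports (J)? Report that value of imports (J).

Policy A (T := 131):
  K = 39
  F = 126
  T = 131
  J = 175 + 6·39 − 3·126 + 3·131 = 424
Policy B (F − 45):
  K = 39
  F = 126 − 45 = 81
  T = 195 − 4·39 + 3·81 = 282
  J = 175 + 6·39 − 3·81 + 3·282 = 1012
Policy C (F − 49):
  K = 39
  F = 126 − 49 = 77
  T = 195 − 4·39 + 3·77 = 270
  J = 175 + 6·39 − 3·77 + 3·270 = 988
Comparing — Policy A: J=424, Policy B: J=1012, Policy C: J=988. Lowest is 424 (Policy A).

424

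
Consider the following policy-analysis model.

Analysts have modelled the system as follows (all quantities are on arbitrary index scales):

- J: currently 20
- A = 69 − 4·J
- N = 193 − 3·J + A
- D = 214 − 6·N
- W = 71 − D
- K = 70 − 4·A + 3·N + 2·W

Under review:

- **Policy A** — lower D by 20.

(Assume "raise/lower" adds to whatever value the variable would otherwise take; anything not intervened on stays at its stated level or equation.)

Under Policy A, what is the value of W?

Policy A (D − 20):
  J = 20
  A = 69 − 4·20 = -11
  N = 193 − 3·20 + (-11) = 122
  D = 214 − 6·122 (−20 from intervention) = -538
  W = 71 − (-538) = 609

609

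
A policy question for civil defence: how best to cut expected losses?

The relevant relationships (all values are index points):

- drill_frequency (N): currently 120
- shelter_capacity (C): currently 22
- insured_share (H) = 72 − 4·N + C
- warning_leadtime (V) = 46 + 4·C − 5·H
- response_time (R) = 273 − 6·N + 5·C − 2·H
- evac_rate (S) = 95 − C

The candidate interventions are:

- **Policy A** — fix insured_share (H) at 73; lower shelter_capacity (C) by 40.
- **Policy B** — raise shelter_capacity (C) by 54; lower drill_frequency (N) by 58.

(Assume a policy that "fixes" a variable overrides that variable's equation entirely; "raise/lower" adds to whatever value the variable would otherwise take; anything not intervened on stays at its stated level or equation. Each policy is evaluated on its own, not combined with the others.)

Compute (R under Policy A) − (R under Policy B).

-1164

Policy A (H := 73, C − 40):
  N = 120
  C = 22 − 40 = -18
  H = 73
  R = 273 − 6·120 + 5·(-18) − 2·73 = -683
Policy B (C + 54, N − 58):
  N = 120 − 58 = 62
  C = 22 + 54 = 76
  H = 72 − 4·62 + 76 = -100
  R = 273 − 6·62 + 5·76 − 2·(-100) = 481
R: -683 − 481 = -1164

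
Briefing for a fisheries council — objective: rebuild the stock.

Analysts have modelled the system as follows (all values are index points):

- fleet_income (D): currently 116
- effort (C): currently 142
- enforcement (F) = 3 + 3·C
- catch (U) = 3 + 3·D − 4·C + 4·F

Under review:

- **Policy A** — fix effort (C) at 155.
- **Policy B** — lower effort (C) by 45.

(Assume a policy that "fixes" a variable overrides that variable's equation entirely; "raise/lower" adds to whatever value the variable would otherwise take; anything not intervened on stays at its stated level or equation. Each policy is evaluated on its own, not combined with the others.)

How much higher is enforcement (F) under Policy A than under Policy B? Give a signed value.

Policy A (C := 155):
  C = 155
  F = 3 + 3·155 = 468
Policy B (C − 45):
  C = 142 − 45 = 97
  F = 3 + 3·97 = 294
F: 468 − 294 = 174

174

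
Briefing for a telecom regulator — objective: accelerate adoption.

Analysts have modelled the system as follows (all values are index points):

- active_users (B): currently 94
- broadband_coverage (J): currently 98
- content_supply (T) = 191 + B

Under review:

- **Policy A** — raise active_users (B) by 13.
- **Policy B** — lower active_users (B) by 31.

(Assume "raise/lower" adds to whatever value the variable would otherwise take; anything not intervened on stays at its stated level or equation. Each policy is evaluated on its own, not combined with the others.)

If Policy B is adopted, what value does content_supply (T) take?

254

Policy B (B − 31):
  B = 94 − 31 = 63
  T = 191 + 63 = 254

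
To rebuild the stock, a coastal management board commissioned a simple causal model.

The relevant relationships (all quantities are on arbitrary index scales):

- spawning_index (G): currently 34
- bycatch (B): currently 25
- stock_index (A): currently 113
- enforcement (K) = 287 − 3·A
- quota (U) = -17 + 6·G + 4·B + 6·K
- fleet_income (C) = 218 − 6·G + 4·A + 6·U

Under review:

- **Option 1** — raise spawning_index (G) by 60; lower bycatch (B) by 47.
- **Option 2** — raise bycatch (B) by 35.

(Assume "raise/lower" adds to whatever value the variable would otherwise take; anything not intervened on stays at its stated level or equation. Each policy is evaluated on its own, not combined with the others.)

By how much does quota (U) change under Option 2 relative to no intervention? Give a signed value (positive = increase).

Baseline:
  G = 34
  B = 25
  A = 113
  K = 287 − 3·113 = -52
  U = -17 + 6·34 + 4·25 + 6·(-52) = -25
Option 2 (B + 35):
  G = 34
  B = 25 + 35 = 60
  A = 113
  K = 287 − 3·113 = -52
  U = -17 + 6·34 + 4·60 + 6·(-52) = 115
Change in U: 115 − (-25) = 140

140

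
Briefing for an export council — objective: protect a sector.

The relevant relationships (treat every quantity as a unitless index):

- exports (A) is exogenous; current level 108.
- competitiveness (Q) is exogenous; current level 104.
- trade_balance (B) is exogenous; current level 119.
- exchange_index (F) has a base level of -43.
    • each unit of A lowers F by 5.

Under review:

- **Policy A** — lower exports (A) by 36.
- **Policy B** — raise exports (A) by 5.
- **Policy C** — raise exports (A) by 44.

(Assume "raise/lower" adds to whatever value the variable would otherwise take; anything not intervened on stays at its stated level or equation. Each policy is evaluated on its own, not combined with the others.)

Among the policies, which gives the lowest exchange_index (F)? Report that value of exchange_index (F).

Policy A (A − 36):
  A = 108 − 36 = 72
  F = -43 − 5·72 = -403
Policy B (A + 5):
  A = 108 + 5 = 113
  F = -43 − 5·113 = -608
Policy C (A + 44):
  A = 108 + 44 = 152
  F = -43 − 5·152 = -803
Comparing — Policy A: F=-403, Policy B: F=-608, Policy C: F=-803. Lowest is -803 (Policy C).

-803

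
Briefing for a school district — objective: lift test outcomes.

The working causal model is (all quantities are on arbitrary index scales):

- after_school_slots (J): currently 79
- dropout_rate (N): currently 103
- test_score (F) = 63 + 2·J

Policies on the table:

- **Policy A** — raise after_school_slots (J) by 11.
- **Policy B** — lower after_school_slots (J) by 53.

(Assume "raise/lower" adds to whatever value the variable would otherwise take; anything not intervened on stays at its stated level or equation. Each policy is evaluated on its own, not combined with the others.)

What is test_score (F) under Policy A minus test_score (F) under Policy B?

Policy A (J + 11):
  J = 79 + 11 = 90
  F = 63 + 2·90 = 243
Policy B (J − 53):
  J = 79 − 53 = 26
  F = 63 + 2·26 = 115
F: 243 − 115 = 128

128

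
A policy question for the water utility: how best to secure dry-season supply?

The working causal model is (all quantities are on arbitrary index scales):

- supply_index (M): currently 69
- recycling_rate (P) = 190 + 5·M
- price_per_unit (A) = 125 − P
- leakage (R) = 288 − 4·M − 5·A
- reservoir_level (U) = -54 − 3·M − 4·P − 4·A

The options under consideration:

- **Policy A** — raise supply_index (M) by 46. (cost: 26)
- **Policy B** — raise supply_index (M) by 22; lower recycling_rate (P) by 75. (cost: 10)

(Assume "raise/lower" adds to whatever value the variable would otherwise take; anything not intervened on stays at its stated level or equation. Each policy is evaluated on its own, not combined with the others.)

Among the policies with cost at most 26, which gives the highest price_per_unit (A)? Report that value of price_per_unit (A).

-445

Policy A (M + 46):
  M = 69 + 46 = 115
  P = 190 + 5·115 = 765
  A = 125 − 765 = -640
Policy B (M + 22, P − 75):
  M = 69 + 22 = 91
  P = 190 + 5·91 (−75 from intervention) = 570
  A = 125 − 570 = -445
Comparing — Policy A: A=-640, Policy B: A=-445. Highest is -445 (Policy B).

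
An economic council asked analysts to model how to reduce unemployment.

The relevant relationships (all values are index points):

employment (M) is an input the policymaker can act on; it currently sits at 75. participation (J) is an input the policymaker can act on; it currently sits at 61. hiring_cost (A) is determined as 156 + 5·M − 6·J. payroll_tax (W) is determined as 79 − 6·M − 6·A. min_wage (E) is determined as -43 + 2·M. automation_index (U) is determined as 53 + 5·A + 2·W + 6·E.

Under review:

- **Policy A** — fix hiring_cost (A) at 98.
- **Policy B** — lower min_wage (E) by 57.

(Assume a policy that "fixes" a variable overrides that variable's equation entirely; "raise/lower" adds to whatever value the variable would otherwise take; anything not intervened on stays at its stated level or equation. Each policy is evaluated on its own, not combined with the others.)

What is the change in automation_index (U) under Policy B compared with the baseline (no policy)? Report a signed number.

-342

Baseline:
  M = 75
  J = 61
  A = 156 + 5·75 − 6·61 = 165
  W = 79 − 6·75 − 6·165 = -1361
  E = -43 + 2·75 = 107
  U = 53 + 5·165 + 2·(-1361) + 6·107 = -1202
Policy B (E − 57):
  M = 75
  J = 61
  A = 156 + 5·75 − 6·61 = 165
  W = 79 − 6·75 − 6·165 = -1361
  E = -43 + 2·75 (−57 from intervention) = 50
  U = 53 + 5·165 + 2·(-1361) + 6·50 = -1544
Change in U: -1544 − (-1202) = -342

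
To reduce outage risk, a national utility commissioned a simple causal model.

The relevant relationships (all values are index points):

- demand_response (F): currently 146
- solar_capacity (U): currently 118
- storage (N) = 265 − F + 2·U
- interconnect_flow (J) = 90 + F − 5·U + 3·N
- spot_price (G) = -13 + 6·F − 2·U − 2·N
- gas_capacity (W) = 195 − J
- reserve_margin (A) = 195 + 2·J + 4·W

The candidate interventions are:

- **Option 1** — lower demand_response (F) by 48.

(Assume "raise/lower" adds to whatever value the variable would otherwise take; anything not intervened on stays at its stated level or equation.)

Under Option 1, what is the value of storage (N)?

Option 1 (F − 48):
  F = 146 − 48 = 98
  U = 118
  N = 265 − 98 + 2·118 = 403

403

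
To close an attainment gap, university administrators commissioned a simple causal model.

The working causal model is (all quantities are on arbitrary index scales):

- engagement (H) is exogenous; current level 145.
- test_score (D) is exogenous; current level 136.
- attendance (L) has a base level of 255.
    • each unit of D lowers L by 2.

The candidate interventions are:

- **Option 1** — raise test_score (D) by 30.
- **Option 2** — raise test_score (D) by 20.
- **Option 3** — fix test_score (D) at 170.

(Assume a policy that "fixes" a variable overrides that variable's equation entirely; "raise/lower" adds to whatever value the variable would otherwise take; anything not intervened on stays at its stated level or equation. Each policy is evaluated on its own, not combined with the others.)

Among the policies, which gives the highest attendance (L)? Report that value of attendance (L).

Option 1 (D + 30):
  D = 136 + 30 = 166
  L = 255 − 2·166 = -77
Option 2 (D + 20):
  D = 136 + 20 = 156
  L = 255 − 2·156 = -57
Option 3 (D := 170):
  D = 170
  L = 255 − 2·170 = -85
Comparing — Option 1: L=-77, Option 2: L=-57, Option 3: L=-85. Highest is -57 (Option 2).

-57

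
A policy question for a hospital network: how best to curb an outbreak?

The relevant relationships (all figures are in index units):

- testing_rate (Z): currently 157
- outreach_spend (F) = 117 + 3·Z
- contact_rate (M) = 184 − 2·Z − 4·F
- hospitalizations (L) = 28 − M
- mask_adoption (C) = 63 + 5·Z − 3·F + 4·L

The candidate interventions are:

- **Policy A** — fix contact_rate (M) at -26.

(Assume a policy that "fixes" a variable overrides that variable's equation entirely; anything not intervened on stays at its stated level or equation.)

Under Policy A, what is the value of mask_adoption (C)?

Policy A (M := -26):
  Z = 157
  F = 117 + 3·157 = 588
  M = -26
  L = 28 − (-26) = 54
  C = 63 + 5·157 − 3·588 + 4·54 = -700

-700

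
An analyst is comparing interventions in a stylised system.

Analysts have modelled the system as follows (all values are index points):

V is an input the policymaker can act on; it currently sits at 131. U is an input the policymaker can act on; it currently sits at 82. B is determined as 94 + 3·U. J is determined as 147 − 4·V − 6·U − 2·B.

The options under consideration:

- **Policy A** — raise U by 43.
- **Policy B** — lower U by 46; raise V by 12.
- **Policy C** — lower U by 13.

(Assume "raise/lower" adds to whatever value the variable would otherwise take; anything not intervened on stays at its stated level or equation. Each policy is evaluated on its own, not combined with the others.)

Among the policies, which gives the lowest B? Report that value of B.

Policy A (U + 43):
  U = 82 + 43 = 125
  B = 94 + 3·125 = 469
Policy B (U − 46, V + 12):
  U = 82 − 46 = 36
  B = 94 + 3·36 = 202
Policy C (U − 13):
  U = 82 − 13 = 69
  B = 94 + 3·69 = 301
Comparing — Policy A: B=469, Policy B: B=202, Policy C: B=301. Lowest is 202 (Policy B).

202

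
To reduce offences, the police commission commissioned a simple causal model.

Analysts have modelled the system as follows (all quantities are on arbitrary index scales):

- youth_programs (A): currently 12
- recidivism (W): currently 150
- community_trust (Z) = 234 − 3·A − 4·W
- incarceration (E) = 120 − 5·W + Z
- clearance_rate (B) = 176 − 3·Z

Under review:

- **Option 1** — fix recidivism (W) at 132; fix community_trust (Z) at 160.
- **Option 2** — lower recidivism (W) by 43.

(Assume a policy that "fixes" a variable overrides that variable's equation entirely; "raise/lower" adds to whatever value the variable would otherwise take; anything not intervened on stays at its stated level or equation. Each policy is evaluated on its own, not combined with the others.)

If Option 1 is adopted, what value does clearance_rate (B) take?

Option 1 (W := 132, Z := 160):
  A = 12
  W = 132
  Z = 160
  B = 176 − 3·160 = -304

-304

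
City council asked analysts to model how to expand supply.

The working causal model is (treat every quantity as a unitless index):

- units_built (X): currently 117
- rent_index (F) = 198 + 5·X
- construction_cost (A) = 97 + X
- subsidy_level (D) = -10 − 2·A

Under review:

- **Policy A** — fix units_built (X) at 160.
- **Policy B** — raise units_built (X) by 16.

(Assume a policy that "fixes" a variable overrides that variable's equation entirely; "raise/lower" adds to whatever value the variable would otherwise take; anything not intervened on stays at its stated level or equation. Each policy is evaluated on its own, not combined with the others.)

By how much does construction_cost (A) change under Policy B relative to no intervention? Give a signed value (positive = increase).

16

Baseline:
  X = 117
  A = 97 + 117 = 214
Policy B (X + 16):
  X = 117 + 16 = 133
  A = 97 + 133 = 230
Change in A: 230 − 214 = 16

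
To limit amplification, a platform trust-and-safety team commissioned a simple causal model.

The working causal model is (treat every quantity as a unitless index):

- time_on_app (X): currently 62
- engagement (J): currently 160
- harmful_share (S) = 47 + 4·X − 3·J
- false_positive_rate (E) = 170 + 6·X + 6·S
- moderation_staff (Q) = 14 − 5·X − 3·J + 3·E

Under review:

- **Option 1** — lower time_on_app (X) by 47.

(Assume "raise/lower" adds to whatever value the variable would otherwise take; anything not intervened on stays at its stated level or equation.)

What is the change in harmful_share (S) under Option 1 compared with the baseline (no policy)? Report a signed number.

Baseline:
  X = 62
  J = 160
  S = 47 + 4·62 − 3·160 = -185
Option 1 (X − 47):
  X = 62 − 47 = 15
  J = 160
  S = 47 + 4·15 − 3·160 = -373
Change in S: -373 − (-185) = -188

-188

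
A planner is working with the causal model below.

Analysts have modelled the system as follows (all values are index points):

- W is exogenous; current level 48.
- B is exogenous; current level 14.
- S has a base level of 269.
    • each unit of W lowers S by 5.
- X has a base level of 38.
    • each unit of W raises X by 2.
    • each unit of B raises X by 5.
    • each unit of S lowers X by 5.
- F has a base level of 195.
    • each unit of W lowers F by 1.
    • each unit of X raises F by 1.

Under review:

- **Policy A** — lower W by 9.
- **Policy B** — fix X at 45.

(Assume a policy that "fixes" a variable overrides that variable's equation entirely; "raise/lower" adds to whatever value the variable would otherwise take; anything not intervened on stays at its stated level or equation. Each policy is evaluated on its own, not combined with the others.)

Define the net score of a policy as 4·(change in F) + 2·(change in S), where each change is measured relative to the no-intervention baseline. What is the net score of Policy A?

Baseline:
  W = 48
  B = 14
  S = 269 − 5·48 = 29
  X = 38 + 2·48 + 5·14 − 5·29 = 59
  F = 195 − 48 + 59 = 206
Policy A (W − 9):
  W = 48 − 9 = 39
  B = 14
  S = 269 − 5·39 = 74
  X = 38 + 2·39 + 5·14 − 5·74 = -184
  F = 195 − 39 + (-184) = -28
ΔF = -28 − 206 = -234; ΔS = 74 − 29 = 45
Score = 4·(-234) + 2·45 = -846

-846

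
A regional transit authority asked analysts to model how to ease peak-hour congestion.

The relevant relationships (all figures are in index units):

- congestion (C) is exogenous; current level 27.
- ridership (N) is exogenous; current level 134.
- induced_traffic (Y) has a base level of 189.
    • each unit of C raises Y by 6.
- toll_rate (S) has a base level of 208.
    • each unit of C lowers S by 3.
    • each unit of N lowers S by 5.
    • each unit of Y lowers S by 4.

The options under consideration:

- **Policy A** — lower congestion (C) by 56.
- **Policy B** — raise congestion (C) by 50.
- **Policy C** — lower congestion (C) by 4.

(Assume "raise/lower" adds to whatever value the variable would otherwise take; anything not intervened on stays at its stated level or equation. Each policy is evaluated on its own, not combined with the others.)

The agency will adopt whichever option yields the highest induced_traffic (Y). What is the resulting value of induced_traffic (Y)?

Policy A (C − 56):
  C = 27 − 56 = -29
  Y = 189 + 6·(-29) = 15
Policy B (C + 50):
  C = 27 + 50 = 77
  Y = 189 + 6·77 = 651
Policy C (C − 4):
  C = 27 − 4 = 23
  Y = 189 + 6·23 = 327
Comparing — Policy A: Y=15, Policy B: Y=651, Policy C: Y=327. Highest is 651 (Policy B).

651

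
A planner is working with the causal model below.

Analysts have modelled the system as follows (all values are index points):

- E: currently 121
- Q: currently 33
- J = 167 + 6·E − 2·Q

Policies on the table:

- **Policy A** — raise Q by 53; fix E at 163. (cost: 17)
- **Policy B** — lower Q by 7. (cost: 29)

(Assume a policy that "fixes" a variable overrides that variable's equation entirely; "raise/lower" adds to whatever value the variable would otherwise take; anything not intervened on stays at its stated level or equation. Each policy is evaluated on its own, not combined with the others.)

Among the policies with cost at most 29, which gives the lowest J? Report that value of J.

841

Policy A (Q + 53, E := 163):
  E = 163
  Q = 33 + 53 = 86
  J = 167 + 6·163 − 2·86 = 973
Policy B (Q − 7):
  E = 121
  Q = 33 − 7 = 26
  J = 167 + 6·121 − 2·26 = 841
Comparing — Policy A: J=973, Policy B: J=841. Lowest is 841 (Policy B).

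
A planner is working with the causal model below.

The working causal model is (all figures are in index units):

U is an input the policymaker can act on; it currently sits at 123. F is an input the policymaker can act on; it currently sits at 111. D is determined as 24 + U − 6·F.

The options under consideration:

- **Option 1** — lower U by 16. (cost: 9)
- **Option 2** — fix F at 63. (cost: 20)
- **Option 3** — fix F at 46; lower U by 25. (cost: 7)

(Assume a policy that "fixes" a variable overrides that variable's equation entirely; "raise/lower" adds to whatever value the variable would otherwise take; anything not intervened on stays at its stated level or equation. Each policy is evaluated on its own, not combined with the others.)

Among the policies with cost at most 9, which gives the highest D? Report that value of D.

Option 1 (U − 16):
  U = 123 − 16 = 107
  F = 111
  D = 24 + 107 − 6·111 = -535
Option 3 (F := 46, U − 25):
  U = 123 − 25 = 98
  F = 46
  D = 24 + 98 − 6·46 = -154
Comparing — Option 1: D=-535, Option 3: D=-154. Highest is -154 (Option 3).

-154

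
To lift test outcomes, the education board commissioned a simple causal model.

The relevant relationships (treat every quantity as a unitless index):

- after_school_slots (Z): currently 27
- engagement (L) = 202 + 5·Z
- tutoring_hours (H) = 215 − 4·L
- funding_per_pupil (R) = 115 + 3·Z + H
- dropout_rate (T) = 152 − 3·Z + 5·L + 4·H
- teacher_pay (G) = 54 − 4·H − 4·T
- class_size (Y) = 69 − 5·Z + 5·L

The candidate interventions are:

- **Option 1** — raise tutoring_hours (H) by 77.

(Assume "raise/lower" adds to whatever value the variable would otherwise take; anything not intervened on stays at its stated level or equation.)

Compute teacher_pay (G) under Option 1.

14150

Option 1 (H + 77):
  Z = 27
  L = 202 + 5·27 = 337
  H = 215 − 4·337 (+77 from intervention) = -1056
  T = 152 − 3·27 + 5·337 + 4·(-1056) = -2468
  G = 54 − 4·(-1056) − 4·(-2468) = 14150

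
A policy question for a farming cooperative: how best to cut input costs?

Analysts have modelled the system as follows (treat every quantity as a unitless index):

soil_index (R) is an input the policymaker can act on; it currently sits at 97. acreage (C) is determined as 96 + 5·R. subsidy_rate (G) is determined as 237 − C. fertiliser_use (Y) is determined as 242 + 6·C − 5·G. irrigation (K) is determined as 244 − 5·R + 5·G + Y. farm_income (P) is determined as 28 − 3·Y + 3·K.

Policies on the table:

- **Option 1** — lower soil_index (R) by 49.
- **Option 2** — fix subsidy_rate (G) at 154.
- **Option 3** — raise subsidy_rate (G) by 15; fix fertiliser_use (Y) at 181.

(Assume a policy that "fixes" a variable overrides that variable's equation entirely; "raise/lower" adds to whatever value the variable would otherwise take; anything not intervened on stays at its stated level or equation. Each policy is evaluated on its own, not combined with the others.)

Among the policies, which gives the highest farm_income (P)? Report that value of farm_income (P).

Option 1 (R − 49):
  R = 97 − 49 = 48
  C = 96 + 5·48 = 336
  G = 237 − 336 = -99
  Y = 242 + 6·336 − 5·(-99) = 2753
  K = 244 − 5·48 + 5·(-99) + 2753 = 2262
  P = 28 − 3·2753 + 3·2262 = -1445
Option 2 (G := 154):
  R = 97
  C = 96 + 5·97 = 581
  G = 154
  Y = 242 + 6·581 − 5·154 = 2958
  K = 244 − 5·97 + 5·154 + 2958 = 3487
  P = 28 − 3·2958 + 3·3487 = 1615
Option 3 (G + 15, Y := 181):
  R = 97
  C = 96 + 5·97 = 581
  G = 237 − 581 (+15 from intervention) = -329
  Y = 181
  K = 244 − 5·97 + 5·(-329) + 181 = -1705
  P = 28 − 3·181 + 3·(-1705) = -5630
Comparing — Option 1: P=-1445, Option 2: P=1615, Option 3: P=-5630. Highest is 1615 (Option 2).

1615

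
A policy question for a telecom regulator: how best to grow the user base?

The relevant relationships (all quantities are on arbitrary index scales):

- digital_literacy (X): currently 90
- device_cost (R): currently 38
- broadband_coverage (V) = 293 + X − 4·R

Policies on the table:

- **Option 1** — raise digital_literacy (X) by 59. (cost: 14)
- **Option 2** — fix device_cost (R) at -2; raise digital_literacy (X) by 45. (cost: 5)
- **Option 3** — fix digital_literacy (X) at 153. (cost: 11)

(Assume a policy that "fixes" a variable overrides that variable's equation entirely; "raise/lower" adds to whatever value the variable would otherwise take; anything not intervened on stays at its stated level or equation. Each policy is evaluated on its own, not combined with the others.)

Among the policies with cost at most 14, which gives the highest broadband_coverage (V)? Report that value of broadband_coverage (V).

436

Option 1 (X + 59):
  X = 90 + 59 = 149
  R = 38
  V = 293 + 149 − 4·38 = 290
Option 2 (R := -2, X + 45):
  X = 90 + 45 = 135
  R = -2
  V = 293 + 135 − 4·(-2) = 436
Option 3 (X := 153):
  X = 153
  R = 38
  V = 293 + 153 − 4·38 = 294
Comparing — Option 1: V=290, Option 2: V=436, Option 3: V=294. Highest is 436 (Option 2).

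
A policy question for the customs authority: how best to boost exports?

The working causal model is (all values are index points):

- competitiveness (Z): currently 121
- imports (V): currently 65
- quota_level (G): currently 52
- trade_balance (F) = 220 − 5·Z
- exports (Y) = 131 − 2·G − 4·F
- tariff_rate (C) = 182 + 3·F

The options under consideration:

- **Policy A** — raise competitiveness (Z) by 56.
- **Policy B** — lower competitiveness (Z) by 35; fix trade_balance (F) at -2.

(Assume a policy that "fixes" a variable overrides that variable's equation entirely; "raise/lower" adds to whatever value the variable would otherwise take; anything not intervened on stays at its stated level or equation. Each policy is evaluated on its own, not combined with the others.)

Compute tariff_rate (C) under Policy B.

176

Policy B (Z − 35, F := -2):
  Z = 121 − 35 = 86
  F = -2
  C = 182 + 3·(-2) = 176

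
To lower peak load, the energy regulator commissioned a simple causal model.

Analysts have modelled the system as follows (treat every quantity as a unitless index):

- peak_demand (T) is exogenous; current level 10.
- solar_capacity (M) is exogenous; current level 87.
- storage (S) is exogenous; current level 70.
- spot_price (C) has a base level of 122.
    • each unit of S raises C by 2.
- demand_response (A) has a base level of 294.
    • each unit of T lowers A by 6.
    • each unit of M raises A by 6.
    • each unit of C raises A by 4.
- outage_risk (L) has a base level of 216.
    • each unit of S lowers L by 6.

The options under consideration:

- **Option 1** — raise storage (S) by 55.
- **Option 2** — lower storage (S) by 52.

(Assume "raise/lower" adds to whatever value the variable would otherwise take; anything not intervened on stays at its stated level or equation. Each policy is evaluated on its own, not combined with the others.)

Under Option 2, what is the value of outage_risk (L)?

108

Option 2 (S − 52):
  S = 70 − 52 = 18
  L = 216 − 6·18 = 108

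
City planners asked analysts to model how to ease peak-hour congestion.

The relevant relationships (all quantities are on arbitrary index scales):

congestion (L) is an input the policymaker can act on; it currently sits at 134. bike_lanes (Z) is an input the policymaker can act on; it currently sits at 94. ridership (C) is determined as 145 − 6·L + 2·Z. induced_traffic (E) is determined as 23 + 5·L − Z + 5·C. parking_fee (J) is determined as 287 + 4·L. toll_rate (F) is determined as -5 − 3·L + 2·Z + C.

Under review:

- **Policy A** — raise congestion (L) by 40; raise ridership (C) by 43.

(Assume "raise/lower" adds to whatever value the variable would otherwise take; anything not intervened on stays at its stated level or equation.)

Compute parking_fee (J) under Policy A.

Policy A (L + 40, C + 43):
  L = 134 + 40 = 174
  J = 287 + 4·174 = 983

983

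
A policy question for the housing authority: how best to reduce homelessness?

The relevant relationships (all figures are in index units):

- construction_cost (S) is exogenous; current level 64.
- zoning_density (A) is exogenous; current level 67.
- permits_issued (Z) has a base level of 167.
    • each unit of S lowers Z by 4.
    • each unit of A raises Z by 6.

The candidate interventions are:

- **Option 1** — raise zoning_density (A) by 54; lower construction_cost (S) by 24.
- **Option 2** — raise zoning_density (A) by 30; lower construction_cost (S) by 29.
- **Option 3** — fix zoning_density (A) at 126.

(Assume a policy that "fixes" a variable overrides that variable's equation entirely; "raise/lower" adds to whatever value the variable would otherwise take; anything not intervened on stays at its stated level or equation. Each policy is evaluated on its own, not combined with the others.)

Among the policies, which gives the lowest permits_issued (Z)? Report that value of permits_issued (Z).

609

Option 1 (A + 54, S − 24):
  S = 64 − 24 = 40
  A = 67 + 54 = 121
  Z = 167 − 4·40 + 6·121 = 733
Option 2 (A + 30, S − 29):
  S = 64 − 29 = 35
  A = 67 + 30 = 97
  Z = 167 − 4·35 + 6·97 = 609
Option 3 (A := 126):
  S = 64
  A = 126
  Z = 167 − 4·64 + 6·126 = 667
Comparing — Option 1: Z=733, Option 2: Z=609, Option 3: Z=667. Lowest is 609 (Option 2).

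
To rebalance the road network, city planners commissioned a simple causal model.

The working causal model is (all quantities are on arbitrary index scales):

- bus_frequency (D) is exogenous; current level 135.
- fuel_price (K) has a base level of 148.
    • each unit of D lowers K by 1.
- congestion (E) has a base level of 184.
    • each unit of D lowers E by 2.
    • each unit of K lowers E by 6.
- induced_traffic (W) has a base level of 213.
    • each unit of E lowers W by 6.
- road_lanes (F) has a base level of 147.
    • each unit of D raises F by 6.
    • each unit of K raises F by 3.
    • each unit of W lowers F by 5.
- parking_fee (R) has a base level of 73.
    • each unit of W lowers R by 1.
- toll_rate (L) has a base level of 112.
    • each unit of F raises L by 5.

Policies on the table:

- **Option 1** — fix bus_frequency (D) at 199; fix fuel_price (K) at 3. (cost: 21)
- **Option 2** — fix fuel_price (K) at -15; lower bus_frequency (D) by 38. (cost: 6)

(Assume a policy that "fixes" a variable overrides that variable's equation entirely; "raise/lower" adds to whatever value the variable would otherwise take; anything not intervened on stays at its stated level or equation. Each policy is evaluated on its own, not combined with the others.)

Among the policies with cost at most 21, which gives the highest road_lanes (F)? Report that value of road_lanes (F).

2019

Option 1 (D := 199, K := 3):
  D = 199
  K = 3
  E = 184 − 2·199 − 6·3 = -232
  W = 213 − 6·(-232) = 1605
  F = 147 + 6·199 + 3·3 − 5·1605 = -6675
Option 2 (K := -15, D − 38):
  D = 135 − 38 = 97
  K = -15
  E = 184 − 2·97 − 6·(-15) = 80
  W = 213 − 6·80 = -267
  F = 147 + 6·97 + 3·(-15) − 5·(-267) = 2019
Comparing — Option 1: F=-6675, Option 2: F=2019. Highest is 2019 (Option 2).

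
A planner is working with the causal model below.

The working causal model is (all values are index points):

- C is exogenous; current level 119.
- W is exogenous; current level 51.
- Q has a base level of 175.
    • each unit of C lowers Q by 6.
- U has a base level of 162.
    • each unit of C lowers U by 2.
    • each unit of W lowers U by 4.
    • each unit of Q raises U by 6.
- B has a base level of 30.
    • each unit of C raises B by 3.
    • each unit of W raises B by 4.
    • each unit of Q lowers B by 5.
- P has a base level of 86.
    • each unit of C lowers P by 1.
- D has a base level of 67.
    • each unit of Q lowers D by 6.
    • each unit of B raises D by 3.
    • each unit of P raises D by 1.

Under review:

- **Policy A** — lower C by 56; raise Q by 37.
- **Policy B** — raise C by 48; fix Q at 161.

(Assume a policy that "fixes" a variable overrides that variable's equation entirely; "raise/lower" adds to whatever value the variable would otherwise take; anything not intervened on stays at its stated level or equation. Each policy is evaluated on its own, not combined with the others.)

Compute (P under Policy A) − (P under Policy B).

Policy A (C − 56, Q + 37):
  C = 119 − 56 = 63
  P = 86 − 63 = 23
Policy B (C + 48, Q := 161):
  C = 119 + 48 = 167
  P = 86 − 167 = -81
P: 23 − (-81) = 104

104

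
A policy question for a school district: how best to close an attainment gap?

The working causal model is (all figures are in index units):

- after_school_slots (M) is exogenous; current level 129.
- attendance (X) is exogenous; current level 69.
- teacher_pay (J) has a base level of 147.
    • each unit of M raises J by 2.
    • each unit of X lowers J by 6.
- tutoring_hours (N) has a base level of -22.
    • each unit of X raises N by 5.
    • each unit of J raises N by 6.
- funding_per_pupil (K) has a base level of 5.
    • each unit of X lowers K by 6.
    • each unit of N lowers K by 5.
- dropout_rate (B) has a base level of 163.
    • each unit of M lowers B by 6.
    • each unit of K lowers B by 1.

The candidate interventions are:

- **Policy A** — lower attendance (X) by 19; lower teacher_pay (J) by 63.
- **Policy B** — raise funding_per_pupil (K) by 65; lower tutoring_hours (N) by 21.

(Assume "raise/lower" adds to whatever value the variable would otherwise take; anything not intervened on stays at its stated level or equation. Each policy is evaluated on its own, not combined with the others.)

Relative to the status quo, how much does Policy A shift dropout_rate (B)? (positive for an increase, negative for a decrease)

941

Baseline:
  M = 129
  X = 69
  J = 147 + 2·129 − 6·69 = -9
  N = -22 + 5·69 + 6·(-9) = 269
  K = 5 − 6·69 − 5·269 = -1754
  B = 163 − 6·129 − (-1754) = 1143
Policy A (X − 19, J − 63):
  M = 129
  X = 69 − 19 = 50
  J = 147 + 2·129 − 6·50 (−63 from intervention) = 42
  N = -22 + 5·50 + 6·42 = 480
  K = 5 − 6·50 − 5·480 = -2695
  B = 163 − 6·129 − (-2695) = 2084
Change in B: 2084 − 1143 = 941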